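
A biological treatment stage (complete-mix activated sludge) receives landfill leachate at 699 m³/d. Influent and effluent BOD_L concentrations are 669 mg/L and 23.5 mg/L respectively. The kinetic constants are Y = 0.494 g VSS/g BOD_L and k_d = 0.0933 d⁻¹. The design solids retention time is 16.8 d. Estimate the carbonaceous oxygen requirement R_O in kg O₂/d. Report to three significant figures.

R_O ≈ 328 kg O₂/d

Observed yield with endogenous decay: Y_obs = Y / (1 + k_d·θ_c) = 0.494 / (1 + 0.0933 × 16.8) = 0.494 / 2.567 = 0.1924 g VSS/g BOD_L.
Mass of BOD_L removed per day: Q(S₀ − S) = 699 × 645.5 g/m³ = 451.2 kg/d.
Biomass synthesised: P_X = Y_obs × 451.2 = 86.82 kg VSS/d.
R_O = Q·ΔS − 1.42 P_X = 451.2 − 123.3 = 327.9 kg O₂/d.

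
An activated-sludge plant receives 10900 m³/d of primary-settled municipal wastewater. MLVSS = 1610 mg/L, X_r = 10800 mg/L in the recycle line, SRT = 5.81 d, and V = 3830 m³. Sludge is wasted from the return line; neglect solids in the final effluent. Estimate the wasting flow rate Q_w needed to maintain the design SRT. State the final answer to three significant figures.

Q_w ≈ 98.3 m³/d

θ_c = V·X/(Q_w·X_r) when wasting from the recycle, so Q_w = V·X/(θ_c·X_r) = 3830 × 1610 / (5.81 × 10800) = 98.27 m³/d.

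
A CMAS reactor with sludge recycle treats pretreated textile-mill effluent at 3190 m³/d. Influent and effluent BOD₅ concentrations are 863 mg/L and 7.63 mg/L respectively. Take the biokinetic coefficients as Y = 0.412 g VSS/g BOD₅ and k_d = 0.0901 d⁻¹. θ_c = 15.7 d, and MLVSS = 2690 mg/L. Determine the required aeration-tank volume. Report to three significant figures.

Steady-state biomass mass balance: V·X·(1 + k_d·θ_c) = Y·Q·(S₀ − S)·θ_c, so V = 0.412 × 3190 × (863 − 7.63) × 15.7 / [2690 × (1 + 0.0901 × 15.7)] = 1.76×10^7 / 6495 = 2717 m³.

V ≈ 2720 m³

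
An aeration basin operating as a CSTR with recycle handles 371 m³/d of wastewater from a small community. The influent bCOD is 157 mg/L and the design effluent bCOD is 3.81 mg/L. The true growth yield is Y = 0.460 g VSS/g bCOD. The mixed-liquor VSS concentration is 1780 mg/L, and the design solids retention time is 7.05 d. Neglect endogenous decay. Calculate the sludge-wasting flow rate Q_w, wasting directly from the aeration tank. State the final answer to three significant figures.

Q_w ≈ 14.7 m³/d

V·X = Y·Q·ΔS·θ_c gives V = 0.460 × 371 × (157 − 3.81) × 7.05 / 1780 = 103.5 m³.
With mixed-liquor wasting, θ_c = V/Q_w, so Q_w = V/θ_c = 103.5/7.05 = 14.69 m³/d.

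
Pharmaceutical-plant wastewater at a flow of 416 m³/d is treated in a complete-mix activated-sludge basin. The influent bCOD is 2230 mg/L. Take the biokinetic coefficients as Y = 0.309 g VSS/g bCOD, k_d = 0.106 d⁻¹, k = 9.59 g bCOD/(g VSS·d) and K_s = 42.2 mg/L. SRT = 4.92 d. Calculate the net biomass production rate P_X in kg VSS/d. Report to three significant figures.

For a completely mixed reactor with recycle the Lawrence–McCarty relation gives S = K_s·(1 + k_d·θ_c) / [θ_c·(Y·k − k_d) − 1] = 42.2 × (1 + 0.106 × 4.92) / [4.92 × (0.309 × 9.59 − 0.106) − 1] = 64.21 / 13.06 = 4.917 mg/L.
Y_obs = Y / (1 + k_d θ_c) = 0.309 / (1 + 0.106 × 4.92) = 0.309 / 1.522 = 0.2031.
Substrate removed = Q·(S₀ − S) = 416 m³/d × (2230 − 4.92) g/m³ = 9.26×10^5 g/d = 925.6 kg/d.
Net biomass production P_X = Y_obs × Q·(S₀ − S) = 0.2031 × 925.6 = 188.0 kg VSS/d.

P_X ≈ 188 kg VSS/d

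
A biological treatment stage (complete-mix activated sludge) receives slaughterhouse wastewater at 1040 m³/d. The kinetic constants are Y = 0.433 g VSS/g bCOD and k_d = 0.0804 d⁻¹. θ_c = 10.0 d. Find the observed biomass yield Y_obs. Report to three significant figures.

The observed yield is Y_obs = Y/(1 + k_d·θ_c) = 0.433 / (1 + 0.0804 × 10.0) = 0.433 / 1.804 = 0.2400 g VSS per g bCOD removed.

Y_obs ≈ 0.240 g VSS/g bCOD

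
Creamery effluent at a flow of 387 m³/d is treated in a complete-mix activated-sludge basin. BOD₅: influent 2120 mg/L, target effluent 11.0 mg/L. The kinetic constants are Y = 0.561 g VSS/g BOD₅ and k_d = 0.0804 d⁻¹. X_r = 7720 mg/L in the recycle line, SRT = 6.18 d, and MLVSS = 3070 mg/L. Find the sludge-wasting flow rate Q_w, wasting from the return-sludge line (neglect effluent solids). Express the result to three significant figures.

Q_w ≈ 39.6 m³/d

Rearranging the biomass balance for a CMAS with decay, V = Y·Q·ΔS·θ_c / [X·(1+k_d θ_c)] = 0.561 × 387 × (2120 − 11.0) × 6.18 / [3070 × (1 + 0.0804 × 6.18)] = 2.83×10^6 / 4595 = 615.8 m³.
Q_w = (V·X)/(θ_c X_r) = 615.8 × 3070 / (6.18 × 7720) = 39.62 m³/d.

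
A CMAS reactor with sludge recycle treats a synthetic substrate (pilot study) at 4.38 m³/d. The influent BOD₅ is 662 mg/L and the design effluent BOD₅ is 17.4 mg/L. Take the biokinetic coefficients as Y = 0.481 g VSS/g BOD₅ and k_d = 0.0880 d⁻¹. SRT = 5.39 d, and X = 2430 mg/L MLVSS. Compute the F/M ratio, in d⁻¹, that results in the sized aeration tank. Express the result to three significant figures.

From the SRT design equation V = Y Q (S₀−S) θ_c / [X (1 + k_d θ_c)] = 0.481 × 4.38 × (662 − 17.4) × 5.39 / [2430 × (1 + 0.0880 × 5.39)] = 7.32×10^3 / 3583 = 2.043 m³.
F/M = applied load / biomass = Q·S₀/(V·X) = 4.38 × 662 / (2.043 × 2430) = 0.5840 d⁻¹.

F/M ≈ 0.584 d⁻¹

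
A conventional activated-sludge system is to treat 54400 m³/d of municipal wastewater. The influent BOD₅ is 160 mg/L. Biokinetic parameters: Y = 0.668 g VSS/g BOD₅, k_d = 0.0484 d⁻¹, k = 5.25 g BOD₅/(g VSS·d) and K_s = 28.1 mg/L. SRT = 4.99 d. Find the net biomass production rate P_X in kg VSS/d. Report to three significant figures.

P_X ≈ 4620 kg VSS/d

From the Monod/SRT balance for a CMAS, S = K_s·(1+k_d θ_c)/[θ_c·(Y k − k_d) − 1] = 28.1 × (1 + 0.0484 × 4.99) / [4.99 × (0.668 × 5.25 − 0.0484) − 1] = 34.89 / 16.26 = 2.146 mg/L.
Y_obs = Y / (1 + k_d θ_c) = 0.668 / (1 + 0.0484 × 4.99) = 0.668 / 1.242 = 0.5381.
Mass of BOD₅ removed per day: Q(S₀ − S) = 54400 × 157.8 g/m³ = 8587 kg/d.
Biomass produced: P_X = Y_obs·Q·ΔS = 0.5381 × 8587 ≈ 4620 kg VSS/d.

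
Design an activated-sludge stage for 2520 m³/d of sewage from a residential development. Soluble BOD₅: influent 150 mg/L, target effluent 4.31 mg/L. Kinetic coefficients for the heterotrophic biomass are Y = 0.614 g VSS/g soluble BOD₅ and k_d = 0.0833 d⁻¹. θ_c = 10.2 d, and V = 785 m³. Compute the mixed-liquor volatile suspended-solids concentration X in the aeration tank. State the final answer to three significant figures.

X ≈ 1580 mg/L

From V·X·(1 + k_d·θ_c) = Y·Q·(S₀ − S)·θ_c: X = 0.614 × 2520 × (150 − 4.31) × 10.2 / [785 × (1 + 0.0833 × 10.2)] = 1584 mg/L.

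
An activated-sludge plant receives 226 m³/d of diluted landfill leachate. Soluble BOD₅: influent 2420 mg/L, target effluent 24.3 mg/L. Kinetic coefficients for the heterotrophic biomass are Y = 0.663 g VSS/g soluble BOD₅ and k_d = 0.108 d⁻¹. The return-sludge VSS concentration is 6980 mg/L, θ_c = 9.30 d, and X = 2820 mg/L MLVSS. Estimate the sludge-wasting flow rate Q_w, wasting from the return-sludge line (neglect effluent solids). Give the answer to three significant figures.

Steady-state biomass mass balance: V·X·(1 + k_d·θ_c) = Y·Q·(S₀ − S)·θ_c, so V = 0.663 × 226 × (2420 − 24.3) × 9.30 / [2820 × (1 + 0.108 × 9.30)] = 3.34×10^6 / 5652 = 590.6 m³.
Q_w = (V·X)/(θ_c X_r) = 590.6 × 2820 / (9.30 × 6980) = 25.66 m³/d.

Q_w ≈ 25.7 m³/d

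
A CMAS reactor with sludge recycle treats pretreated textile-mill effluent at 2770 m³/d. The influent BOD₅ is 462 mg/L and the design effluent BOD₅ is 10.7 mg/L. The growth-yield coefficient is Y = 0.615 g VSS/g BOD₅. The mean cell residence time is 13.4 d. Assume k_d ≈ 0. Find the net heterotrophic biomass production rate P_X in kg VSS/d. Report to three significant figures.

P_X ≈ 769 kg VSS/d

Since k_d ≈ 0, Y_obs = Y = 0.615 g VSS/g BOD₅.
Mass of BOD₅ removed per day: Q(S₀ − S) = 2770 × 451.3 g/m³ = 1250 kg/d.
Net biomass production P_X = Y_obs × Q·(S₀ − S) = 0.6150 × 1250 = 768.8 kg VSS/d.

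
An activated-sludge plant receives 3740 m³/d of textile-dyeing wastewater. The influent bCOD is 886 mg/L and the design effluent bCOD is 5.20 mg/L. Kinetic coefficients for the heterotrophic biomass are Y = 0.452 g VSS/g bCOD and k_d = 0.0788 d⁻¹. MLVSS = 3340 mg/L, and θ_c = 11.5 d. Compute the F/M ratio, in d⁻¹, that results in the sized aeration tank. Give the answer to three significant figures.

F/M ≈ 0.369 d⁻¹

Rearranging the biomass balance for a CMAS with decay, V = Y·Q·ΔS·θ_c / [X·(1+k_d θ_c)] = 0.452 × 3740 × (886 − 5.20) × 11.5 / [3340 × (1 + 0.0788 × 11.5)] = 1.71×10^7 / 6367 = 2689 m³.
Food-to-microorganism ratio F/M = Q S₀ / (V X) = 3740 × 886 / (2689 × 3340) = 0.3689 d⁻¹.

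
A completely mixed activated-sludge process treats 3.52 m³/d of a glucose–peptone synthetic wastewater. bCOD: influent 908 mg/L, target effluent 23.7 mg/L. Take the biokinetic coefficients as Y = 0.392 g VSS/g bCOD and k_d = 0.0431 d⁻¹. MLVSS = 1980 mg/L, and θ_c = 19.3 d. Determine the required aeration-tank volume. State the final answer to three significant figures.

V ≈ 6.49 m³

Steady-state biomass mass balance: V·X·(1 + k_d·θ_c) = Y·Q·(S₀ − S)·θ_c, so V = 0.392 × 3.52 × (908 − 23.7) × 19.3 / [1980 × (1 + 0.0431 × 19.3)] = 2.35×10^4 / 3627 = 6.493 m³.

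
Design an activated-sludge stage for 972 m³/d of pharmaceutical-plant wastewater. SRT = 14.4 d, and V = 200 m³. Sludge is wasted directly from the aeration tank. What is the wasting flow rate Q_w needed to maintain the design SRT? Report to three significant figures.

Q_w ≈ 13.9 m³/d

Wasting from the aeration tank: Q_w = V / θ_c = 200.0 / 14.4 = 13.89 m³/d.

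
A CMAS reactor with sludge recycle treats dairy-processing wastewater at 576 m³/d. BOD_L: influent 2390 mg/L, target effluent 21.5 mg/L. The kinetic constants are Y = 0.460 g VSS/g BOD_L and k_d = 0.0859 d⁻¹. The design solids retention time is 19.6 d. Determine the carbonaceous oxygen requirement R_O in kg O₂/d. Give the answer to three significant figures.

Observed yield with endogenous decay: Y_obs = Y / (1 + k_d·θ_c) = 0.460 / (1 + 0.0859 × 19.6) = 0.460 / 2.684 = 0.1714 g VSS/g BOD_L.
Substrate removed = Q·(S₀ − S) = 576 m³/d × (2390 − 21.5) g/m³ = 1.36×10^6 g/d = 1364 kg/d.
P_X = Y_obs·Q·(S₀ − S) = 0.1714 × 1364 = 233.8 kg VSS/d.
R_O = Q·ΔS − 1.42 P_X = 1364 − 332.1 = 1032 kg O₂/d.

R_O ≈ 1030 kg O₂/d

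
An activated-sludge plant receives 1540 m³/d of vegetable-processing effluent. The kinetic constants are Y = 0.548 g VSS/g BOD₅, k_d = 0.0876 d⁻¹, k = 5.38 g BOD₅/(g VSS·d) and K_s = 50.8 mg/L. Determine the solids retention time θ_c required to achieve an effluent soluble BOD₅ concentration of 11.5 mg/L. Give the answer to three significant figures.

θ_c ≈ 2.19 d

From 1/θ_c = Y·k·S/(K_s + S) − k_d: Y·k·S/(K_s+S) = 0.548 × 5.38 × 11.5 / (50.8 + 11.5) = 0.5442 d⁻¹.
Then 1/θ_c = μ − k_d = 0.5442 − 0.0876 = 0.4566 d⁻¹, giving θ_c = 2.190 d.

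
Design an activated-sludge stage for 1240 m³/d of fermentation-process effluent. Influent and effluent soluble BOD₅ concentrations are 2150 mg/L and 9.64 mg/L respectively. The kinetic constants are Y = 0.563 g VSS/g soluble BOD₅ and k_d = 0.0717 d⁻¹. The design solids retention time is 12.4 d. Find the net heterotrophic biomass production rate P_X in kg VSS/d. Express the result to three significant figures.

P_X ≈ 791 kg VSS/d

Y_obs = Y / (1 + k_d θ_c) = 0.563 / (1 + 0.0717 × 12.4) = 0.563 / 1.889 = 0.2980.
ΔS = 2150 − 9.64 = 2140 mg/L, so the substrate removal rate is 1240 × 2140/1000 = 2654 kg soluble BOD₅/d.
So the net sludge growth is P_X = 0.2980 × 2654 = 791.0 kg VSS/d.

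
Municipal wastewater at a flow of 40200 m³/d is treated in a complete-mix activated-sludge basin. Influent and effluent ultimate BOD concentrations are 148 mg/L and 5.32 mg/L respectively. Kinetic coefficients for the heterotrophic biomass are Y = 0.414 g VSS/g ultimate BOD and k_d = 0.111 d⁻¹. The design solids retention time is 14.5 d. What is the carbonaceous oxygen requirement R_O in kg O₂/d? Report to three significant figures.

R_O ≈ 4440 kg O₂/d

Correct the yield for decay: Y_obs = Y/(1 + k_d θ_c) = 0.414 / (1 + 0.111 × 14.5) = 0.414 / 2.609 = 0.1587.
Substrate removed = Q·(S₀ − S) = 40200 m³/d × (148 − 5.32) g/m³ = 5.74×10^6 g/d = 5736 kg/d.
P_X = Y_obs·Q·(S₀ − S) = 0.1587 × 5736 = 910.0 kg VSS/d.
R_O = Q·ΔS − 1.42 P_X = 5736 − 1292 = 4444 kg O₂/d.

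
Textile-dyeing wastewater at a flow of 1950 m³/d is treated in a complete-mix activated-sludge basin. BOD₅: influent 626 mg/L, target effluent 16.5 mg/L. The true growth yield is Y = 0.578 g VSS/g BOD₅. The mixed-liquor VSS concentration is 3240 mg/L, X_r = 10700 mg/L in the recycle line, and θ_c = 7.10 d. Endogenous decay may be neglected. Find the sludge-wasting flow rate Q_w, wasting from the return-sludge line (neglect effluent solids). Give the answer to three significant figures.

Q_w ≈ 64.2 m³/d

Biomass mass balance (decay neglected): V·X = Y·Q·(S₀ − S)·θ_c, so V = 0.578 × 1950 × (626 − 16.5) × 7.10 / 3240 = 1505 m³.
Wasting from the return line (neglecting effluent solids): Q_w = V·X / (θ_c·X_r) = 1505 × 3240 / (7.10 × 10700) = 64.20 m³/d.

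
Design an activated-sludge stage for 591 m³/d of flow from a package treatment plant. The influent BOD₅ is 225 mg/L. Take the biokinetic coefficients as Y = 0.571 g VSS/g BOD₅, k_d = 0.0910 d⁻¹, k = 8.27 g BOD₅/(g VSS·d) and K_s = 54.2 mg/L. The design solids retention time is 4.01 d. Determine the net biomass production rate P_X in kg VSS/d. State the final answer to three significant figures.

P_X ≈ 54.6 kg VSS/d

From the Monod/SRT balance for a CMAS, S = K_s·(1+k_d θ_c)/[θ_c·(Y k − k_d) − 1] = 54.2 × (1 + 0.0910 × 4.01) / [4.01 × (0.571 × 8.27 − 0.0910) − 1] = 73.98 / 17.57 = 4.210 mg/L.
Observed yield with endogenous decay: Y_obs = Y / (1 + k_d·θ_c) = 0.571 / (1 + 0.0910 × 4.01) = 0.571 / 1.365 = 0.4183 g VSS/g BOD₅.
Q·(S₀ − S) = 591 × (225 − 4.21) × 10⁻³ = 130.5 kg/d removed.
So the net sludge growth is P_X = 0.4183 × 130.5 = 54.59 kg VSS/d.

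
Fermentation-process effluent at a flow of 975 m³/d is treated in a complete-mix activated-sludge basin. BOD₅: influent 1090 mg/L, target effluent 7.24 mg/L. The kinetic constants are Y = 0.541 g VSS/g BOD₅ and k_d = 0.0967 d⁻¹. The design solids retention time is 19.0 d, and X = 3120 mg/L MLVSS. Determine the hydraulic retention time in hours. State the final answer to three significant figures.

Steady-state biomass mass balance: V·X·(1 + k_d·θ_c) = Y·Q·(S₀ − S)·θ_c, so V = 0.541 × 975 × (1090 − 7.24) × 19.0 / [3120 × (1 + 0.0967 × 19.0)] = 1.09×10^7 / 8852 = 1226 m³.
τ = V/Q = 1226/975 = 1.257 d, or 30.17 h.

τ ≈ 30.2 h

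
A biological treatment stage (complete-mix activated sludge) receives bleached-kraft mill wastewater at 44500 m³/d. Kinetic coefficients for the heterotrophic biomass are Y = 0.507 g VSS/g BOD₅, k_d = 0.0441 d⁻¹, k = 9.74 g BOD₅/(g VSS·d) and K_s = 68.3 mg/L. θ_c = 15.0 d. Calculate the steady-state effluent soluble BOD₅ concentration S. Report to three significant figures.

From the Monod/SRT balance for a CMAS, S = K_s·(1+k_d θ_c)/[θ_c·(Y k − k_d) − 1] = 68.3 × (1 + 0.0441 × 15.0) / [15.0 × (0.507 × 9.74 − 0.0441) − 1] = 113.5 / 72.41 = 1.567 mg/L.

S ≈ 1.57 mg/L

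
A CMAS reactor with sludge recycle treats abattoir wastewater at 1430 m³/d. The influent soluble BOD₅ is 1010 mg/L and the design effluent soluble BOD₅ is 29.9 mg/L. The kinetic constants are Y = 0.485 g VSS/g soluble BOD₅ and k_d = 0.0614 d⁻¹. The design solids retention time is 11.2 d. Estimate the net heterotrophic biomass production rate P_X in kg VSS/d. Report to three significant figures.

Y_obs = Y / (1 + k_d θ_c) = 0.485 / (1 + 0.0614 × 11.2) = 0.485 / 1.688 = 0.2874.
Q·(S₀ − S) = 1430 × (1010 − 29.9) × 10⁻³ = 1402 kg/d removed.
So the net sludge growth is P_X = 0.2874 × 1402 = 402.8 kg VSS/d.

P_X ≈ 403 kg VSS/d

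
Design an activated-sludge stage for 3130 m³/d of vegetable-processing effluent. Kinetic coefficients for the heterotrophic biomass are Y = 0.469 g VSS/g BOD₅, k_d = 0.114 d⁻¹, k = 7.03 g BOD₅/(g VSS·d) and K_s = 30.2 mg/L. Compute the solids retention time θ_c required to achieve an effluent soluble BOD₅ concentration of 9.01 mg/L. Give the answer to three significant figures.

θ_c ≈ 1.55 d

Specific growth rate at S = 9.01 mg/L: μ = YkS/(K_s+S) = 0.469·7.03·9.01/(30.2+9.01) = 0.7576 d⁻¹.
Then 1/θ_c = μ − k_d = 0.7576 − 0.114 = 0.6436 d⁻¹, giving θ_c = 1.554 d.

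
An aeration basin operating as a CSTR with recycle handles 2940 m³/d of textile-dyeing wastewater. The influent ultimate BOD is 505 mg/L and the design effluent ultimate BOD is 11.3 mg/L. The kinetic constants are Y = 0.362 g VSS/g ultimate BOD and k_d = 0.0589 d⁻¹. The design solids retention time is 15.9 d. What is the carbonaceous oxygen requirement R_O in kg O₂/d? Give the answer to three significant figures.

Correct the yield for decay: Y_obs = Y/(1 + k_d θ_c) = 0.362 / (1 + 0.0589 × 15.9) = 0.362 / 1.937 = 0.1869.
Q·(S₀ − S) = 2940 × (505 − 11.3) × 10⁻³ = 1451 kg/d removed.
Biomass synthesised: P_X = Y_obs × 1451 = 271.3 kg VSS/d.
Carbonaceous O₂ demand = substrate oxidised − cell-mass equivalent = 1451 − 1.42 × 271.3 = 1066 kg O₂/d.

R_O ≈ 1070 kg O₂/d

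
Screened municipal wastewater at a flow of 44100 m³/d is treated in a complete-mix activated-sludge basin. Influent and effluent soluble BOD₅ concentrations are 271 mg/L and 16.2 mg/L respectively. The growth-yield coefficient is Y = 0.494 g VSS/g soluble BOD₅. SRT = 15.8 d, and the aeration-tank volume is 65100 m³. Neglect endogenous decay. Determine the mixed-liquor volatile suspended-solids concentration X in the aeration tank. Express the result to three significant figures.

Without decay, X = Y Q (S₀−S) θ_c / V = 0.494 × 44100 × (271 − 16.2) × 15.8 / 65100 = 1347 mg/L.

X ≈ 1350 mg/L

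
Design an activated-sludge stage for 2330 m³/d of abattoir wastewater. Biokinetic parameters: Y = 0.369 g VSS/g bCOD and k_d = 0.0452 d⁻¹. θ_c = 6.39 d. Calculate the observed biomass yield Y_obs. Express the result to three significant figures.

Y_obs = Y / (1 + k_d θ_c) = 0.369 / (1 + 0.0452 × 6.39) = 0.369 / 1.289 = 0.2863.

Y_obs ≈ 0.286 g VSS/g bCOD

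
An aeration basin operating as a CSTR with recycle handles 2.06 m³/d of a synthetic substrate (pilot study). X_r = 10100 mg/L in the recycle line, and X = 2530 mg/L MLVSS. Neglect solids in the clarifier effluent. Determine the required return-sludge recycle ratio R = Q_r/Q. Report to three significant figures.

R ≈ 0.334

Mass balance around the secondary clarifier (neglecting effluent solids): R = X / (X_r − X) = 2530 / (10100 − 2530) = 0.3342.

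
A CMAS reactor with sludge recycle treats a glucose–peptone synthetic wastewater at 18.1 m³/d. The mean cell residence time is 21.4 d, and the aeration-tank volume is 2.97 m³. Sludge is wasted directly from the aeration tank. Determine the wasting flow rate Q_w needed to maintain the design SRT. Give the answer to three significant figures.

Wasting from the aeration tank: Q_w = V / θ_c = 2.970 / 21.4 = 0.1388 m³/d.

Q_w ≈ 0.139 m³/d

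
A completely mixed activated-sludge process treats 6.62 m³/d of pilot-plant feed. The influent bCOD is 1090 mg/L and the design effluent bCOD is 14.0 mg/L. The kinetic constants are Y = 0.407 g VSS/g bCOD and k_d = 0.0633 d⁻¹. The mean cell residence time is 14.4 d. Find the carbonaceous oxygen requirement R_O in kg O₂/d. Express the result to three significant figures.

R_O ≈ 4.97 kg O₂/d

Y_obs = Y / (1 + k_d θ_c) = 0.407 / (1 + 0.0633 × 14.4) = 0.407 / 1.912 = 0.2129.
Q·(S₀ − S) = 6.62 × (1090 − 14.0) × 10⁻³ = 7.123 kg/d removed.
Net sludge production P_X = 0.2129 × 7.123 = 1.517 kg VSS/d.
Carbonaceous O₂ demand = substrate oxidised − cell-mass equivalent = 7.123 − 1.42 × 1.517 = 4.969 kg O₂/d.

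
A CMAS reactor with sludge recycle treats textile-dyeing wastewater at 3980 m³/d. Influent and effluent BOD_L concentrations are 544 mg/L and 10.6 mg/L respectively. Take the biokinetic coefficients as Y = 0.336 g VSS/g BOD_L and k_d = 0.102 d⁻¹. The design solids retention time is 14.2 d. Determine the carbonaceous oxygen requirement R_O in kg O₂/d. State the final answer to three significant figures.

Correct the yield for decay: Y_obs = Y/(1 + k_d θ_c) = 0.336 / (1 + 0.102 × 14.2) = 0.336 / 2.448 = 0.1372.
Mass of BOD_L removed per day: Q(S₀ − S) = 3980 × 533.4 g/m³ = 2123 kg/d.
Net sludge production P_X = 0.1372 × 2123 = 291.3 kg VSS/d.
R_O = Q·(S₀ − S) − 1.42·P_X = 2123 − 1.42 × 291.3 = 1709 kg O₂/d.

R_O ≈ 1710 kg O₂/d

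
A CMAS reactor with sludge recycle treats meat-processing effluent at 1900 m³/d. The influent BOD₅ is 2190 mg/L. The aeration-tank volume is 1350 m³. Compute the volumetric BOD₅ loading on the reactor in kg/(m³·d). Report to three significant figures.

Volumetric loading L_v = Q·S₀ / V = 1900 × 2190 g/m³ / 1350 m³ = 3082 g/(m³·d) = 3.082 kg BOD₅/(m³·d).

L_v ≈ 3.08 kg BOD₅/(m³·d)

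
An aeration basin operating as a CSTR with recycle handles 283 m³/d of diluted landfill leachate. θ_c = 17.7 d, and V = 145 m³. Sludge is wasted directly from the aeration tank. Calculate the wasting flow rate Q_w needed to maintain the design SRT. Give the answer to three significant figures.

With mixed-liquor wasting, θ_c = V/Q_w, so Q_w = V/θ_c = 145.0/17.7 = 8.192 m³/d.

Q_w ≈ 8.19 m³/d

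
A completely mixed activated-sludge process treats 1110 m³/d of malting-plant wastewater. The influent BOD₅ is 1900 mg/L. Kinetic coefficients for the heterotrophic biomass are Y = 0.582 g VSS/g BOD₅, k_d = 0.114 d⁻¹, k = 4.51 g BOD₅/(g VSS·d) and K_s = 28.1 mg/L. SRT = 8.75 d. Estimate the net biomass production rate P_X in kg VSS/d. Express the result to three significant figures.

P_X ≈ 614 kg VSS/d

From the Monod/SRT balance for a CMAS, S = K_s·(1+k_d θ_c)/[θ_c·(Y k − k_d) − 1] = 28.1 × (1 + 0.114 × 8.75) / [8.75 × (0.582 × 4.51 − 0.114) − 1] = 56.13 / 20.97 = 2.677 mg/L.
The observed yield is Y_obs = Y/(1 + k_d·θ_c) = 0.582 / (1 + 0.114 × 8.75) = 0.582 / 1.998 = 0.2914 g VSS per g BOD₅ removed.
Substrate removed = Q·(S₀ − S) = 1110 m³/d × (1900 − 2.68) g/m³ = 2.11×10^6 g/d = 2106 kg/d.
P_X = Y_obs · Q(S₀ − S) = 0.2914 × 2106 = 613.6 kg VSS/d.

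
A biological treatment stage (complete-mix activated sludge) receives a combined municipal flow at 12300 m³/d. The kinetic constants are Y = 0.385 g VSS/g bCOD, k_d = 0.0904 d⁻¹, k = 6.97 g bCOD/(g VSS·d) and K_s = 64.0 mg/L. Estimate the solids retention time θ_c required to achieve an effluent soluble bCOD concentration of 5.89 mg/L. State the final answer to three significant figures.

From 1/θ_c = Y·k·S/(K_s + S) − k_d: Y·k·S/(K_s+S) = 0.385 × 6.97 × 5.89 / (64.0 + 5.89) = 0.2261 d⁻¹.
θ_c = 1/(μ − k_d) = 1/(0.2261 − 0.0904) = 1/0.1357 = 7.367 d.

θ_c ≈ 7.37 d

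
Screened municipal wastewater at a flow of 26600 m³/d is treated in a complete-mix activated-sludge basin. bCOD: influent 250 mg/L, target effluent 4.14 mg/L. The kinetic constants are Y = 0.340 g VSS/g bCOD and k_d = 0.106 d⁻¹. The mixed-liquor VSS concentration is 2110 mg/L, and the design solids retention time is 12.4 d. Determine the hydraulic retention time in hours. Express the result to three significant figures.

Steady-state biomass mass balance: V·X·(1 + k_d·θ_c) = Y·Q·(S₀ − S)·θ_c, so V = 0.340 × 26600 × (250 − 4.14) × 12.4 / [2110 × (1 + 0.106 × 12.4)] = 2.76×10^7 / 4883 = 5646 m³.
HRT = V/Q = 5646 m³ / 26600 m³·d⁻¹ = 0.2123 d × 24 = 5.094 h.

τ ≈ 5.09 h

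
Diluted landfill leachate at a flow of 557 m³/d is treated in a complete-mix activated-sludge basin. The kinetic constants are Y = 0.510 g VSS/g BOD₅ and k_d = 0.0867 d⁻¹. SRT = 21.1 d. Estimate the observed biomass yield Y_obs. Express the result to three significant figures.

Y_obs = Y / (1 + k_d θ_c) = 0.510 / (1 + 0.0867 × 21.1) = 0.510 / 2.829 = 0.1803.

Y_obs ≈ 0.180 g VSS/g BOD₅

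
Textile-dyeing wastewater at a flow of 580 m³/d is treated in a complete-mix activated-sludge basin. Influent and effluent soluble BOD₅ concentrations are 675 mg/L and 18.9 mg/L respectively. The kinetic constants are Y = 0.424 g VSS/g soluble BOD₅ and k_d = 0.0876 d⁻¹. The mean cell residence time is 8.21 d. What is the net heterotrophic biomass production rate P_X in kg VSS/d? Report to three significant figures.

Observed yield with endogenous decay: Y_obs = Y / (1 + k_d·θ_c) = 0.424 / (1 + 0.0876 × 8.21) = 0.424 / 1.719 = 0.2466 g VSS/g soluble BOD₅.
Mass of soluble BOD₅ removed per day: Q(S₀ − S) = 580 × 656.1 g/m³ = 380.5 kg/d.
Biomass produced: P_X = Y_obs·Q·ΔS = 0.2466 × 380.5 ≈ 93.85 kg VSS/d.

P_X ≈ 93.9 kg VSS/d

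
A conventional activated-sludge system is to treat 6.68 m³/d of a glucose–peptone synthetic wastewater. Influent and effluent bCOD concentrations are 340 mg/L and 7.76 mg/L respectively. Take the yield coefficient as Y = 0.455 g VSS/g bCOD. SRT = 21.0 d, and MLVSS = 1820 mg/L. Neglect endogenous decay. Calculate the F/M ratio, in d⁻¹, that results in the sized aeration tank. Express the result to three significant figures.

V·X = Y·Q·ΔS·θ_c gives V = 0.455 × 6.68 × (340 − 7.76) × 21.0 / 1820 = 11.65 m³.
F/M = applied load / biomass = Q·S₀/(V·X) = 6.68 × 340 / (11.65 × 1820) = 0.1071 d⁻¹.

F/M ≈ 0.107 d⁻¹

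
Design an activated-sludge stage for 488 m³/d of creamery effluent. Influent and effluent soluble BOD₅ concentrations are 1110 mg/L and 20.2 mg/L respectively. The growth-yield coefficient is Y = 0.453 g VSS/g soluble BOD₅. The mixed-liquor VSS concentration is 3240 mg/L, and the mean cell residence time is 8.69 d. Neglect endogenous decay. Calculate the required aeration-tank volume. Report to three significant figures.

V ≈ 646 m³

Biomass mass balance (decay neglected): V·X = Y·Q·(S₀ − S)·θ_c, so V = 0.453 × 488 × (1110 − 20.2) × 8.69 / 3240 = 646.2 m³.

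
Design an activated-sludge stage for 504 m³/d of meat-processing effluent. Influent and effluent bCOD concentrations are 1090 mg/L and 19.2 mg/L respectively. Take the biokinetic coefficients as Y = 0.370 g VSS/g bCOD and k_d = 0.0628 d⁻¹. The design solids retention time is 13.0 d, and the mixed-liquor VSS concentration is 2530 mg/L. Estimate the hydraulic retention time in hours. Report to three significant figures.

τ ≈ 26.9 h

Rearranging the biomass balance for a CMAS with decay, V = Y·Q·ΔS·θ_c / [X·(1+k_d θ_c)] = 0.370 × 504 × (1090 − 19.2) × 13.0 / [2530 × (1 + 0.0628 × 13.0)] = 2.6×10^6 / 4595 = 564.9 m³.
τ = V/Q = 564.9/504 = 1.121 d, or 26.90 h.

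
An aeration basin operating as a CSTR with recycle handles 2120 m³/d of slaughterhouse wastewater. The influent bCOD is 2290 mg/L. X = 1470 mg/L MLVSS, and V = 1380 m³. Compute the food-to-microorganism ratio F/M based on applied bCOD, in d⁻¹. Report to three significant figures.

F/M ≈ 2.39 d⁻¹

Food-to-microorganism ratio F/M = Q S₀ / (V X) = 2120 × 2290 / (1380 × 1470) = 2.393 d⁻¹.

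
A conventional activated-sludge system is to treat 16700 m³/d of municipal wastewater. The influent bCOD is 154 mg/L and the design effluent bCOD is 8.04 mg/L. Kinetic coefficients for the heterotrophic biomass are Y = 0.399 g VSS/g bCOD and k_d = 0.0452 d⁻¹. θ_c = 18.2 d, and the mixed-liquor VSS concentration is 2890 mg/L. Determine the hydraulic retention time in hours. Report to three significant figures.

From the SRT design equation V = Y Q (S₀−S) θ_c / [X (1 + k_d θ_c)] = 0.399 × 16700 × (154 − 8.04) × 18.2 / [2890 × (1 + 0.0452 × 18.2)] = 1.77×10^7 / 5267 = 3360 m³.
HRT = V/Q = 3360 m³ / 16700 m³·d⁻¹ = 0.2012 d × 24 = 4.829 h.

τ ≈ 4.83 h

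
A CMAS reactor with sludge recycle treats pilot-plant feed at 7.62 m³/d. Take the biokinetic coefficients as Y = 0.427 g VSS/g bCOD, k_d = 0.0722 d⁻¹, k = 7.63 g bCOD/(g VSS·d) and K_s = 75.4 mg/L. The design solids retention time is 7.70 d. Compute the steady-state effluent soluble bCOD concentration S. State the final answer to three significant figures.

For a completely mixed reactor with recycle the Lawrence–McCarty relation gives S = K_s·(1 + k_d·θ_c) / [θ_c·(Y·k − k_d) − 1] = 75.4 × (1 + 0.0722 × 7.70) / [7.70 × (0.427 × 7.63 − 0.0722) − 1] = 117.3 / 23.53 = 4.986 mg/L.

S ≈ 4.99 mg/L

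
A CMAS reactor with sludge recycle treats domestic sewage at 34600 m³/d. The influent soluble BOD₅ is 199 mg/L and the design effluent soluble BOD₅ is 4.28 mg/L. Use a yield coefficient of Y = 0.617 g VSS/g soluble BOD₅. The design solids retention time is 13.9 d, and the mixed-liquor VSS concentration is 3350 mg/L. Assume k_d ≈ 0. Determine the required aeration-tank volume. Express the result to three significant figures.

Biomass mass balance (decay neglected): V·X = Y·Q·(S₀ − S)·θ_c, so V = 0.617 × 34600 × (199 − 4.28) × 13.9 / 3350 = 17248 m³.

V ≈ 17200 m³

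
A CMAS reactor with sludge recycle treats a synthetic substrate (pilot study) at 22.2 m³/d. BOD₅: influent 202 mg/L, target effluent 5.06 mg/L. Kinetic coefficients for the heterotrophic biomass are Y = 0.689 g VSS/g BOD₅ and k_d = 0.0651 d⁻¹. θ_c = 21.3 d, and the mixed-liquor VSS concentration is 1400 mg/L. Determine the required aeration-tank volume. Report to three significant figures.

V ≈ 19.2 m³

Rearranging the biomass balance for a CMAS with decay, V = Y·Q·ΔS·θ_c / [X·(1+k_d θ_c)] = 0.689 × 22.2 × (202 − 5.06) × 21.3 / [1400 × (1 + 0.0651 × 21.3)] = 6.42×10^4 / 3341 = 19.20 m³.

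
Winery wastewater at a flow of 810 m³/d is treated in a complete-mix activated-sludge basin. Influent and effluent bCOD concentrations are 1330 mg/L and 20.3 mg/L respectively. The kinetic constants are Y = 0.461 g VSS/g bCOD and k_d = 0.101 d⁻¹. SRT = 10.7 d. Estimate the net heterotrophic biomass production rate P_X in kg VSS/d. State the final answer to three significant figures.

Correct the yield for decay: Y_obs = Y/(1 + k_d θ_c) = 0.461 / (1 + 0.101 × 10.7) = 0.461 / 2.081 = 0.2216.
Substrate removed = Q·(S₀ − S) = 810 m³/d × (1330 − 20.3) g/m³ = 1.06×10^6 g/d = 1061 kg/d.
P_X = Y_obs · Q(S₀ − S) = 0.2216 × 1061 = 235.0 kg VSS/d.

P_X ≈ 235 kg VSS/d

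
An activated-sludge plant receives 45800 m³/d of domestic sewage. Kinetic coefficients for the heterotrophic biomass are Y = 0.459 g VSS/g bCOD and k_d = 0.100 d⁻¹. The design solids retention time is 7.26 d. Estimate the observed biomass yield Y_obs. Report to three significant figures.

The observed yield is Y_obs = Y/(1 + k_d·θ_c) = 0.459 / (1 + 0.100 × 7.26) = 0.459 / 1.726 = 0.2659 g VSS per g bCOD removed.

Y_obs ≈ 0.266 g VSS/g bCOD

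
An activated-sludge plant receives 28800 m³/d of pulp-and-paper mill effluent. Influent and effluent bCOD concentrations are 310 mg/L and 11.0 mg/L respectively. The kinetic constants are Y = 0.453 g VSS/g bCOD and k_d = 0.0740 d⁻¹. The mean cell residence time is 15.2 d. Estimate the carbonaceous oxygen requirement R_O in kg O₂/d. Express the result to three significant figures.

R_O ≈ 6000 kg O₂/d

Observed yield with endogenous decay: Y_obs = Y / (1 + k_d·θ_c) = 0.453 / (1 + 0.0740 × 15.2) = 0.453 / 2.125 = 0.2132 g VSS/g bCOD.
Q·(S₀ − S) = 28800 × (310 − 11.0) × 10⁻³ = 8611 kg/d removed.
Biomass synthesised: P_X = Y_obs × 8611 = 1836 kg VSS/d.
R_O = Q·ΔS − 1.42 P_X = 8611 − 2607 = 6004 kg O₂/d.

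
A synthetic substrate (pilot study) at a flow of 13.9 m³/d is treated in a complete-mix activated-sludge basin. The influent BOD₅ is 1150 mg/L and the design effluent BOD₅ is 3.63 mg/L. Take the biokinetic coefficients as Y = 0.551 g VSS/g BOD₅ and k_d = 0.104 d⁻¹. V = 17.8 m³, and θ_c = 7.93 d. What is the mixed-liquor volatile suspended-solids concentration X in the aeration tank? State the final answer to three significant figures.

X ≈ 2140 mg/L

X = Y·Q·ΔS·θ_c / [V·(1 + k_d θ_c)] = 0.551 × 13.9 × (1150 − 3.63) × 7.93 / [17.8 × (1 + 0.104 × 7.93)] = 2144 mg/L.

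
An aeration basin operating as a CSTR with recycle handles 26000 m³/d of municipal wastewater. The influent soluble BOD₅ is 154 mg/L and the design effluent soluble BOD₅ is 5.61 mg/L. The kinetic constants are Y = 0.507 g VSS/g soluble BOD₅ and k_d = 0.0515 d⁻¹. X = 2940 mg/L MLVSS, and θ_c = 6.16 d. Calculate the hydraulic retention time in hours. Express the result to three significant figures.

τ ≈ 2.87 h

From the SRT design equation V = Y Q (S₀−S) θ_c / [X (1 + k_d θ_c)] = 0.507 × 26000 × (154 − 5.61) × 6.16 / [2940 × (1 + 0.0515 × 6.16)] = 1.2×10^7 / 3873 = 3111 m³.
τ = V/Q = 3111/26000 = 0.1197 d, or 2.872 h.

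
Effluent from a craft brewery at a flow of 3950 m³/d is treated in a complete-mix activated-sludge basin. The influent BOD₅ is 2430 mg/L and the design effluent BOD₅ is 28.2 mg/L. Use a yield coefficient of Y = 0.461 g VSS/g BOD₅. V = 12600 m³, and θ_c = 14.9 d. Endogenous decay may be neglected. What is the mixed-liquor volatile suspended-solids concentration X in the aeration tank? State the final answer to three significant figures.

From V·X = Y·Q·(S₀ − S)·θ_c (decay neglected): X = 0.461 × 3950 × (2430 − 28.2) × 14.9 / 12600 = 5172 mg/L.

X ≈ 5170 mg/L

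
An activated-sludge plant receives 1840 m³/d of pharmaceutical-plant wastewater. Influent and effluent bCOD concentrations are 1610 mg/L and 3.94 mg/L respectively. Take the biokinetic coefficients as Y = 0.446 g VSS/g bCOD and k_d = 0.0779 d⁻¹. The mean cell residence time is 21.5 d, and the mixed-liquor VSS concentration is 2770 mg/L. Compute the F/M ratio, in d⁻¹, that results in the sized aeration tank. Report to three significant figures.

Steady-state biomass mass balance: V·X·(1 + k_d·θ_c) = Y·Q·(S₀ − S)·θ_c, so V = 0.446 × 1840 × (1610 − 3.94) × 21.5 / [2770 × (1 + 0.0779 × 21.5)] = 2.83×10^7 / 7409 = 3824 m³.
F/M = Q·S₀ / (V·X) = 1840 × 1610 / (3824 × 2770) = 0.2796 g bCOD·(g VSS·d)⁻¹.

F/M ≈ 0.280 d⁻¹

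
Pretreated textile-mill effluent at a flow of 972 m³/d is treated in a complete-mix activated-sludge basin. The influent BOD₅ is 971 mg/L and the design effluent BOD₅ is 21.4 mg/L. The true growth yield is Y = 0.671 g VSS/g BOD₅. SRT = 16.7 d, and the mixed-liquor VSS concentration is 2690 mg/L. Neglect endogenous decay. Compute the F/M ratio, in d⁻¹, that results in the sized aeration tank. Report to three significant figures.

V·X = Y·Q·ΔS·θ_c gives V = 0.671 × 972 × (971 − 21.4) × 16.7 / 2690 = 3845 m³.
F/M = Q·S₀ / (V·X) = 972 × 971 / (3845 × 2690) = 0.09125 g BOD₅·(g VSS·d)⁻¹.

F/M ≈ 0.0913 d⁻¹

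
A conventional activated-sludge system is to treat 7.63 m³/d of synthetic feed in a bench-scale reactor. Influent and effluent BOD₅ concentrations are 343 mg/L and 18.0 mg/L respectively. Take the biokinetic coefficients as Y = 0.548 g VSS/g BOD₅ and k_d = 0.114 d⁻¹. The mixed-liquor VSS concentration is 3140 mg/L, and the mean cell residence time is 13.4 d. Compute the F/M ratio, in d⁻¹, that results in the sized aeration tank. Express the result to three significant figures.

Steady-state biomass mass balance: V·X·(1 + k_d·θ_c) = Y·Q·(S₀ − S)·θ_c, so V = 0.548 × 7.63 × (343 − 18.0) × 13.4 / [3140 × (1 + 0.114 × 13.4)] = 1.82×10^4 / 7937 = 2.294 m³.
F/M = Q·S₀ / (V·X) = 7.63 × 343 / (2.294 × 3140) = 0.3633 g BOD₅·(g VSS·d)⁻¹.

F/M ≈ 0.363 d⁻¹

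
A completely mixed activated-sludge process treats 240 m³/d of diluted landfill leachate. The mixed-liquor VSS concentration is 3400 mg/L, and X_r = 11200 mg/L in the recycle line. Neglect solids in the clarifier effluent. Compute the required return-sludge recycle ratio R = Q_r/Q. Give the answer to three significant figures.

R ≈ 0.436

Mass balance around the secondary clarifier (neglecting effluent solids): R = X / (X_r − X) = 3400 / (11200 − 3400) = 0.4359.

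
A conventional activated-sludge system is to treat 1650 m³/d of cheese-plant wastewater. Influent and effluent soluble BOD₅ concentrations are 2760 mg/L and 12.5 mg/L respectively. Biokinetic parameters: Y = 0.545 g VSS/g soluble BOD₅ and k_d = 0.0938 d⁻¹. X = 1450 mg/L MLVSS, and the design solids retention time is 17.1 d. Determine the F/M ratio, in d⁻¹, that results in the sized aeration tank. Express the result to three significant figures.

F/M ≈ 0.281 d⁻¹

From the SRT design equation V = Y Q (S₀−S) θ_c / [X (1 + k_d θ_c)] = 0.545 × 1650 × (2760 − 12.5) × 17.1 / [1450 × (1 + 0.0938 × 17.1)] = 4.22×10^7 / 3776 = 11189 m³.
Food-to-microorganism ratio F/M = Q S₀ / (V X) = 1650 × 2760 / (11189 × 1450) = 0.2807 d⁻¹.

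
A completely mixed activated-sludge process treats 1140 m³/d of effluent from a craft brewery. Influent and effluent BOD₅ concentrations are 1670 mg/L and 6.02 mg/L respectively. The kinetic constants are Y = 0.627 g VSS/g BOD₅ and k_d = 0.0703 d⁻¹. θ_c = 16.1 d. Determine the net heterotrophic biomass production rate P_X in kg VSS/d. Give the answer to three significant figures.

Y_obs = Y / (1 + k_d θ_c) = 0.627 / (1 + 0.0703 × 16.1) = 0.627 / 2.132 = 0.2941.
Q·(S₀ − S) = 1140 × (1670 − 6.02) × 10⁻³ = 1897 kg/d removed.
Biomass produced: P_X = Y_obs·Q·ΔS = 0.2941 × 1897 ≈ 557.9 kg VSS/d.

P_X ≈ 558 kg VSS/d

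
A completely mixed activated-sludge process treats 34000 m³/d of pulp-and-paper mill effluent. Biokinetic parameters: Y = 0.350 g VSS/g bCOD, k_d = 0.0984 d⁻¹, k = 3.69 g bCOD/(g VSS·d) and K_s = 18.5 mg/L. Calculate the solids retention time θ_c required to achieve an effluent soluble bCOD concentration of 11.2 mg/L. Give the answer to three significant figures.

Specific growth rate at S = 11.2 mg/L: μ = YkS/(K_s+S) = 0.350·3.69·11.2/(18.5+11.2) = 0.4870 d⁻¹.
1/θ_c = 0.4870 − 0.0984 = 0.3886 d⁻¹, so θ_c = 2.573 d.

θ_c ≈ 2.57 d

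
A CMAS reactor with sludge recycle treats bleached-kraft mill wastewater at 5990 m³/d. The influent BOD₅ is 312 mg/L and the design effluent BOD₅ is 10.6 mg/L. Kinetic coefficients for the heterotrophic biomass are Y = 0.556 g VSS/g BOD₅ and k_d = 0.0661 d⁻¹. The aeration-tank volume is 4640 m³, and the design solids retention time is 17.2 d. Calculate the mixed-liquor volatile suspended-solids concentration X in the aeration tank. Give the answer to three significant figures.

X ≈ 1740 mg/L

Solving the biomass balance for X: X = Y Q (S₀−S) θ_c / [V (1+k_d θ_c)] = 0.556 × 5990 × (312 − 10.6) × 17.2 / [4640 × (1 + 0.0661 × 17.2)] = 1741 mg/L.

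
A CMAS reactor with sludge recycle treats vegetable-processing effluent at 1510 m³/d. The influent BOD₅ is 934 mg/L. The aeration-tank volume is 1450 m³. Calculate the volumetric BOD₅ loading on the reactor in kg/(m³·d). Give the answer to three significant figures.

L_v ≈ 0.973 kg BOD₅/(m³·d)

Volumetric loading L_v = Q·S₀ / V = 1510 × 934 g/m³ / 1450 m³ = 972.6 g/(m³·d) = 0.9726 kg BOD₅/(m³·d).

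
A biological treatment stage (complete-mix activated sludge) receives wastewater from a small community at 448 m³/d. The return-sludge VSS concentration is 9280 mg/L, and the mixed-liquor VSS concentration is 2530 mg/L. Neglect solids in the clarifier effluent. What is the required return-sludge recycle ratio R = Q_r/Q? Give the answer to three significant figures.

R ≈ 0.375

Solids balance on the clarifier gives (1+R)X = R·X_r, so R = X/(X_r − X) = 2530 / (9280 − 2530) = 0.3748.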